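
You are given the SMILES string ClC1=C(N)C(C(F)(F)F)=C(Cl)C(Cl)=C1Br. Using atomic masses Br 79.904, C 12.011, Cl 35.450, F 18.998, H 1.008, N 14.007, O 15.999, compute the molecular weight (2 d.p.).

343.35 g/mol

First, the molecular formula is C7H2BrCl3F3N (counting implicit H from valence).
  Br: 1 × 79.904 = 79.904
  C: 7 × 12.011 = 84.077
  Cl: 3 × 35.450 = 106.350
  F: 3 × 18.998 = 56.994
  H: 2 × 1.008 = 2.016
  N: 1 × 14.007 = 14.007
Sum: 1×79.904 + 7×12.011 + 3×35.450 + 3×18.998 + 2×1.008 + 1×14.007 = 343.348 → 343.35 g/mol.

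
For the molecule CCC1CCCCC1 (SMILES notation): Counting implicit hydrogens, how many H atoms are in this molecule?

Walk through each heavy atom and fill implicit hydrogens from standard valence (C 4, N 3, O 2, S 2, halogen 1):
  atom 1: C, bond orders sum to 1 (valence 4) → 3 H
  atom 2: C, bond orders sum to 2 (valence 4) → 2 H
  atom 3: C, bond orders sum to 3 (valence 4) → 1 H
  atom 4: C, bond orders sum to 2 (valence 4) → 2 H
  atom 5: C, bond orders sum to 2 (valence 4) → 2 H
  atom 6: C, bond orders sum to 2 (valence 4) → 2 H
  atom 7: C, bond orders sum to 2 (valence 4) → 2 H
  atom 8: C, bond orders sum to 2 (valence 4) → 2 H
Total hydrogens: 16.

16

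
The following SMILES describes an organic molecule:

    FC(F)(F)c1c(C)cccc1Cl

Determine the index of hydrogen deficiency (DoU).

4

Molecular formula: C8H6ClF3.
DoU = (2C + 2 + N − H − X) / 2, where X is the halogen count and O/S are ignored.
    = (2·8 + 2 + 0 − 6 − 4) / 2 = 8 / 2 = 4.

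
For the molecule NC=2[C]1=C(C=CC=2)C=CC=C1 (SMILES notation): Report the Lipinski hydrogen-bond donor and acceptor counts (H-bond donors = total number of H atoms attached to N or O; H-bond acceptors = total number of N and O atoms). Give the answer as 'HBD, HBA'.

2, 1

Donors: find every N or O and count the H atoms it carries.
  atom 1 (N): bond orders sum to 1 → 2 H
Lipinski HBD = 2.
Acceptors: N atoms = 1, O atoms = 0 → HBA = 1.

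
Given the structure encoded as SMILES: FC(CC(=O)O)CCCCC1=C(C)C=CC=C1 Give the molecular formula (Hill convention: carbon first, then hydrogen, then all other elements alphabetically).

Walk through each heavy atom and fill implicit hydrogens from standard valence (C 4, N 3, O 2, S 2, halogen 1):
  atom 1: F (halogen, monovalent) → 0 H
  atom 2: C, bond orders sum to 3 (valence 4) → 1 H
  atom 3: C, bond orders sum to 2 (valence 4) → 2 H
  atom 4: C, bond orders sum to 4 (valence 4) → 0 H
  atom 5: O, bond orders sum to 2 (valence 2) → 0 H
  atom 6: O, bond orders sum to 1 (valence 2) → 1 H
  atom 7: C, bond orders sum to 2 (valence 4) → 2 H
  atom 8: C, bond orders sum to 2 (valence 4) → 2 H
  atom 9: C, bond orders sum to 2 (valence 4) → 2 H
  atom 10: C, bond orders sum to 2 (valence 4) → 2 H
  atom 11: C, bond orders sum to 4 (valence 4) → 0 H
  atom 12: C, bond orders sum to 4 (valence 4) → 0 H
  atom 13: C, bond orders sum to 1 (valence 4) → 3 H
  atom 14: C, bond orders sum to 3 (valence 4) → 1 H
  atom 15: C, bond orders sum to 3 (valence 4) → 1 H
  atom 16: C, bond orders sum to 3 (valence 4) → 1 H
  atom 17: C, bond orders sum to 3 (valence 4) → 1 H
Totals → C:14, H:19, F:1, O:2.

C14H19FO2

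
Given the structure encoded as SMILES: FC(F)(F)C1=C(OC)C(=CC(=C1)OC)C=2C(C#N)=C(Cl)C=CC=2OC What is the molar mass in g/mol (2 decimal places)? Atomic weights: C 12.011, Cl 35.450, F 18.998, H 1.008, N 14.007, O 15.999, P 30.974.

371.74 g/mol

First, the molecular formula is C17H13ClF3NO3 (counting implicit H from valence).
  C: 17 × 12.011 = 204.187
  Cl: 1 × 35.450 = 35.450
  F: 3 × 18.998 = 56.994
  H: 13 × 1.008 = 13.104
  N: 1 × 14.007 = 14.007
  O: 3 × 15.999 = 47.997
Sum: 17×12.011 + 1×35.450 + 3×18.998 + 13×1.008 + 1×14.007 + 3×15.999 = 371.739 → 371.74 g/mol.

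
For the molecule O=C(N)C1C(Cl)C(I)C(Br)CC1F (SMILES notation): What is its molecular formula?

Walk through each heavy atom and fill implicit hydrogens from standard valence (C 4, N 3, O 2, S 2, halogen 1):
  atom 1: O, bond orders sum to 2 (valence 2) → 0 H
  atom 2: C, bond orders sum to 4 (valence 4) → 0 H
  atom 3: N, bond orders sum to 1 (valence 3) → 2 H
  atom 4: C, bond orders sum to 3 (valence 4) → 1 H
  atom 5: C, bond orders sum to 3 (valence 4) → 1 H
  atom 6: Cl (halogen, monovalent) → 0 H
  atom 7: C, bond orders sum to 3 (valence 4) → 1 H
  atom 8: I (halogen, monovalent) → 0 H
  atom 9: C, bond orders sum to 3 (valence 4) → 1 H
  atom 10: Br (halogen, monovalent) → 0 H
  atom 11: C, bond orders sum to 2 (valence 4) → 2 H
  atom 12: C, bond orders sum to 3 (valence 4) → 1 H
  atom 13: F (halogen, monovalent) → 0 H
Totals → C:7, H:9, Br:1, Cl:1, F:1, I:1, N:1, O:1.

C7H9BrClFINO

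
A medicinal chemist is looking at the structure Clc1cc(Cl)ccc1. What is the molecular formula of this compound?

Walk through each heavy atom and fill implicit hydrogens from standard valence (C 4, N 3, O 2, S 2, halogen 1); for lowercase aromatic atoms, an aromatic c carries 1 H when it has two neighbours and 0 H with three, and aromatic n carries 0 H:
  atom 1: Cl (halogen, monovalent) → 0 H
  atom 2: aromatic c, 3 neighbours → 0 H
  atom 3: aromatic c, 2 neighbours → 1 H
  atom 4: aromatic c, 3 neighbours → 0 H
  atom 5: Cl (halogen, monovalent) → 0 H
  atom 6: aromatic c, 2 neighbours → 1 H
  atom 7: aromatic c, 2 neighbours → 1 H
  atom 8: aromatic c, 2 neighbours → 1 H
Totals → C:6, H:4, Cl:2.

C6H4Cl2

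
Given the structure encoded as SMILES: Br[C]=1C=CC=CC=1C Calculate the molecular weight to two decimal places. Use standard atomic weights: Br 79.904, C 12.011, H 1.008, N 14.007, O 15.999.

171.04 g/mol

First, the molecular formula is C7H7Br (counting implicit H from valence).
  Br: 1 × 79.904 = 79.904
  C: 7 × 12.011 = 84.077
  H: 7 × 1.008 = 7.056
Sum: 1×79.904 + 7×12.011 + 7×1.008 = 171.037 → 171.04 g/mol.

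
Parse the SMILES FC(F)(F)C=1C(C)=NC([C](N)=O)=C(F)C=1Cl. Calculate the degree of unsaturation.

5

Degree of unsaturation = (number of rings) + (number of π bonds).
Ring closures in the SMILES: 1.
π bonds: 4 double bonds (each 1 DoU) → 4 DoU from unsaturation.
Total DoU = 1 + 4 = 5.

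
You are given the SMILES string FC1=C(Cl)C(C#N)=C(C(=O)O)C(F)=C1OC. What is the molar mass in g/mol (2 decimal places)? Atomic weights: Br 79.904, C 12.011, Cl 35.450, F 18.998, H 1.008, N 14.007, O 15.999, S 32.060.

247.58 g/mol

First, the molecular formula is C9H4ClF2NO3 (counting implicit H from valence).
  C: 9 × 12.011 = 108.099
  Cl: 1 × 35.450 = 35.450
  F: 2 × 18.998 = 37.996
  H: 4 × 1.008 = 4.032
  N: 1 × 14.007 = 14.007
  O: 3 × 15.999 = 47.997
Sum: 9×12.011 + 1×35.450 + 2×18.998 + 4×1.008 + 1×14.007 + 3×15.999 = 247.581 → 247.58 g/mol.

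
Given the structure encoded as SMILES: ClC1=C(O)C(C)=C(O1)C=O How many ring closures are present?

In SMILES, each pair of matching ring-closure digits denotes one ring-closing bond; the number of such bonds equals the number of independent rings.
Ring-closure bonds here: 1.

1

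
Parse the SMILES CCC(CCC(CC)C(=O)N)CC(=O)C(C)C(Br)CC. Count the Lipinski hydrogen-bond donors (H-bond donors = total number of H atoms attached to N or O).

Donors: find every N or O and count the H atoms it carries.
  atom 10 (O): bond orders sum to 2 → 0 H
  atom 11 (N): bond orders sum to 1 → 2 H
  atom 14 (O): bond orders sum to 2 → 0 H
Lipinski HBD = 2.

2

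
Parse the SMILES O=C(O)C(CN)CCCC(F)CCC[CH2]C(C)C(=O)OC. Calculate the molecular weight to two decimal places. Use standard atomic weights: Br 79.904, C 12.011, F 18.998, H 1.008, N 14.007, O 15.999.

305.39 g/mol

First, the molecular formula is C15H28FNO4 (counting implicit H from valence).
  C: 15 × 12.011 = 180.165
  F: 1 × 18.998 = 18.998
  H: 28 × 1.008 = 28.224
  N: 1 × 14.007 = 14.007
  O: 4 × 15.999 = 63.996
Sum: 15×12.011 + 1×18.998 + 28×1.008 + 1×14.007 + 4×15.999 = 305.390 → 305.39 g/mol.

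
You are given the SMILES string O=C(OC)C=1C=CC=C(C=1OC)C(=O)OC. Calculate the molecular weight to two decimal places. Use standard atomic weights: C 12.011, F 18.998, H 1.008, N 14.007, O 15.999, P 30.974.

224.21 g/mol

First, the molecular formula is C11H12O5 (counting implicit H from valence).
  C: 11 × 12.011 = 132.121
  H: 12 × 1.008 = 12.096
  O: 5 × 15.999 = 79.995
Sum: 11×12.011 + 12×1.008 + 5×15.999 = 224.212 → 224.21 g/mol.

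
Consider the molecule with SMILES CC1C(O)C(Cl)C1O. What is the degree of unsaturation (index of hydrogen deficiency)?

Molecular formula: C5H9ClO2.
DoU = (2C + 2 + N − H − X) / 2, where X is the halogen count and O/S are ignored.
    = (2·5 + 2 + 0 − 9 − 1) / 2 = 2 / 2 = 1.

1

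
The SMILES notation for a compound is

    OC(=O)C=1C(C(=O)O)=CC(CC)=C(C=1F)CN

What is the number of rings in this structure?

1

In SMILES, each pair of matching ring-closure digits denotes one ring-closing bond; the number of such bonds equals the number of independent rings.
Ring-closure bonds here: 1.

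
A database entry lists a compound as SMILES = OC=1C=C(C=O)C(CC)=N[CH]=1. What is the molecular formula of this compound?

C8H9NO2

Walk through each heavy atom and fill implicit hydrogens from standard valence (C 4, N 3, O 2, S 2, halogen 1):
  atom 1: O, bond orders sum to 1 (valence 2) → 1 H
  atom 2: C, bond orders sum to 4 (valence 4) → 0 H
  atom 3: C, bond orders sum to 3 (valence 4) → 1 H
  atom 4: C, bond orders sum to 4 (valence 4) → 0 H
  atom 5: C, bond orders sum to 3 (valence 4) → 1 H
  atom 6: O, bond orders sum to 2 (valence 2) → 0 H
  atom 7: C, bond orders sum to 4 (valence 4) → 0 H
  atom 8: C, bond orders sum to 2 (valence 4) → 2 H
  atom 9: C, bond orders sum to 1 (valence 4) → 3 H
  atom 10: N, bond orders sum to 3 (valence 3) → 0 H
  atom 11: C with explicit H count 1
Totals → C:8, H:9, N:1, O:2.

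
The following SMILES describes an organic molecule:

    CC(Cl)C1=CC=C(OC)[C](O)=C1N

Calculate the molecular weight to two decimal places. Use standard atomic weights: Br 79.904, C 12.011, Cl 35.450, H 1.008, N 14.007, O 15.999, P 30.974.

First, the molecular formula is C9H12ClNO2 (counting implicit H from valence).
  C: 9 × 12.011 = 108.099
  Cl: 1 × 35.450 = 35.450
  H: 12 × 1.008 = 12.096
  N: 1 × 14.007 = 14.007
  O: 2 × 15.999 = 31.998
Sum: 9×12.011 + 1×35.450 + 12×1.008 + 1×14.007 + 2×15.999 = 201.650 → 201.65 g/mol.

201.65 g/mol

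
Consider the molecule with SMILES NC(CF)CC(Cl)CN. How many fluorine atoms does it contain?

Scan the SMILES for F atoms (remember two-letter symbols like Cl and Br are single atoms).
Fluorine count: 1.

1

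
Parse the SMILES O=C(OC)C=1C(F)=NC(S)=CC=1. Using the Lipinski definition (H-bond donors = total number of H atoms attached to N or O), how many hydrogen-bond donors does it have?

Donors: find every N or O and count the H atoms it carries.
  atom 1 (O): bond orders sum to 2 → 0 H
  atom 3 (O): bond orders sum to 2 → 0 H
  atom 8 (N): bond orders sum to 3 → 0 H
Lipinski HBD = 0.

0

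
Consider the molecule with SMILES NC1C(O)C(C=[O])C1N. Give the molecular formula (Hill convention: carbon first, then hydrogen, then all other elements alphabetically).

C5H10N2O2

Walk through each heavy atom and fill implicit hydrogens from standard valence (C 4, N 3, O 2, S 2, halogen 1):
  atom 1: N, bond orders sum to 1 (valence 3) → 2 H
  atom 2: C, bond orders sum to 3 (valence 4) → 1 H
  atom 3: C, bond orders sum to 3 (valence 4) → 1 H
  atom 4: O, bond orders sum to 1 (valence 2) → 1 H
  atom 5: C, bond orders sum to 3 (valence 4) → 1 H
  atom 6: C, bond orders sum to 3 (valence 4) → 1 H
  atom 7: O with explicit H count 0
  atom 8: C, bond orders sum to 3 (valence 4) → 1 H
  atom 9: N, bond orders sum to 1 (valence 3) → 2 H
Totals → C:5, H:10, N:2, O:2.
In Hill order: C5H10N2O2.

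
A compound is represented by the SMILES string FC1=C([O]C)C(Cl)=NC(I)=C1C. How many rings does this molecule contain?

1

In SMILES, each pair of matching ring-closure digits denotes one ring-closing bond; the number of such bonds equals the number of independent rings.
Ring-closure bonds here: 1.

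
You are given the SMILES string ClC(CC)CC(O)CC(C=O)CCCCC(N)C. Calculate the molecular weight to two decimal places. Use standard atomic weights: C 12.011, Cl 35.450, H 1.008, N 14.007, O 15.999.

277.83 g/mol

First, the molecular formula is C14H28ClNO2 (counting implicit H from valence).
  C: 14 × 12.011 = 168.154
  Cl: 1 × 35.450 = 35.450
  H: 28 × 1.008 = 28.224
  N: 1 × 14.007 = 14.007
  O: 2 × 15.999 = 31.998
Sum: 14×12.011 + 1×35.450 + 28×1.008 + 1×14.007 + 2×15.999 = 277.833 → 277.83 g/mol.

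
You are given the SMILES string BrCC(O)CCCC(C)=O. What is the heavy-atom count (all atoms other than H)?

10

Every atom symbol written in the SMILES (organic subset) is one heavy atom; implicit H are not written.
Heavy atoms by element → Br:1, C:7, O:2.
Total: 10.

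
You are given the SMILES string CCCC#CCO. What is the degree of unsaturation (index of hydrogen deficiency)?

Degree of unsaturation = (number of rings) + (number of π bonds).
Ring closures in the SMILES: 0.
π bonds: 1 triple bond (each 2 DoU) → 2 DoU from unsaturation.
Total DoU = 0 + 2 = 2.

2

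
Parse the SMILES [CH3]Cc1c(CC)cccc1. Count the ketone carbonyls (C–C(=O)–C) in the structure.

Scan the SMILES for the ketone motif — none present.

0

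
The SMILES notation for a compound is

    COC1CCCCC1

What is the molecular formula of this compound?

Walk through each heavy atom and fill implicit hydrogens from standard valence (C 4, N 3, O 2, S 2, halogen 1):
  atom 1: C, bond orders sum to 1 (valence 4) → 3 H
  atom 2: O, bond orders sum to 2 (valence 2) → 0 H
  atom 3: C, bond orders sum to 3 (valence 4) → 1 H
  atom 4: C, bond orders sum to 2 (valence 4) → 2 H
  atom 5: C, bond orders sum to 2 (valence 4) → 2 H
  atom 6: C, bond orders sum to 2 (valence 4) → 2 H
  atom 7: C, bond orders sum to 2 (valence 4) → 2 H
  atom 8: C, bond orders sum to 2 (valence 4) → 2 H
Totals → C:7, H:14, O:1.
In Hill order: C7H14O.

C7H14O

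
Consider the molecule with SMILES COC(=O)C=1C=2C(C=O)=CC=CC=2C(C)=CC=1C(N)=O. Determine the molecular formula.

Walk through each heavy atom and fill implicit hydrogens from standard valence (C 4, N 3, O 2, S 2, halogen 1):
  atom 1: C, bond orders sum to 1 (valence 4) → 3 H
  atom 2: O, bond orders sum to 2 (valence 2) → 0 H
  atom 3: C, bond orders sum to 4 (valence 4) → 0 H
  atom 4: O, bond orders sum to 2 (valence 2) → 0 H
  atom 5: C, bond orders sum to 4 (valence 4) → 0 H
  atom 6: C, bond orders sum to 4 (valence 4) → 0 H
  atom 7: C, bond orders sum to 4 (valence 4) → 0 H
  atom 8: C, bond orders sum to 3 (valence 4) → 1 H
  atom 9: O, bond orders sum to 2 (valence 2) → 0 H
  atom 10: C, bond orders sum to 3 (valence 4) → 1 H
  atom 11: C, bond orders sum to 3 (valence 4) → 1 H
  atom 12: C, bond orders sum to 3 (valence 4) → 1 H
  atom 13: C, bond orders sum to 4 (valence 4) → 0 H
  atom 14: C, bond orders sum to 4 (valence 4) → 0 H
  atom 15: C, bond orders sum to 1 (valence 4) → 3 H
  atom 16: C, bond orders sum to 3 (valence 4) → 1 H
  atom 17: C, bond orders sum to 4 (valence 4) → 0 H
  atom 18: C, bond orders sum to 4 (valence 4) → 0 H
  atom 19: N, bond orders sum to 1 (valence 3) → 2 H
  atom 20: O, bond orders sum to 2 (valence 2) → 0 H
Totals → C:15, H:13, N:1, O:4.
In Hill order: C15H13NO4.

C15H13NO4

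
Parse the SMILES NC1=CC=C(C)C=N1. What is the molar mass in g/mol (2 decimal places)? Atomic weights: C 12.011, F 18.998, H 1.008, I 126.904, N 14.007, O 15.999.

108.14 g/mol

First, the molecular formula is C6H8N2 (counting implicit H from valence).
  C: 6 × 12.011 = 72.066
  H: 8 × 1.008 = 8.064
  N: 2 × 14.007 = 28.014
Sum: 6×12.011 + 8×1.008 + 2×14.007 = 108.144 → 108.14 g/mol.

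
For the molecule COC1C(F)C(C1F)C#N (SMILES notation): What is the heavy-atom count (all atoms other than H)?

Every atom symbol written in the SMILES (organic subset) is one heavy atom; implicit H are not written.
Heavy atoms by element → C:6, F:2, N:1, O:1.
Total: 10.

10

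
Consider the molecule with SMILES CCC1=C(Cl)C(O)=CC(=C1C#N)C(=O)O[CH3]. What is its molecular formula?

C11H10ClNO3

Walk through each heavy atom and fill implicit hydrogens from standard valence (C 4, N 3, O 2, S 2, halogen 1):
  atom 1: C, bond orders sum to 1 (valence 4) → 3 H
  atom 2: C, bond orders sum to 2 (valence 4) → 2 H
  atom 3: C, bond orders sum to 4 (valence 4) → 0 H
  atom 4: C, bond orders sum to 4 (valence 4) → 0 H
  atom 5: Cl (halogen, monovalent) → 0 H
  atom 6: C, bond orders sum to 4 (valence 4) → 0 H
  atom 7: O, bond orders sum to 1 (valence 2) → 1 H
  atom 8: C, bond orders sum to 3 (valence 4) → 1 H
  atom 9: C, bond orders sum to 4 (valence 4) → 0 H
  atom 10: C, bond orders sum to 4 (valence 4) → 0 H
  atom 11: C, bond orders sum to 4 (valence 4) → 0 H
  atom 12: N, bond orders sum to 3 (valence 3) → 0 H
  atom 13: C, bond orders sum to 4 (valence 4) → 0 H
  atom 14: O, bond orders sum to 2 (valence 2) → 0 H
  atom 15: O, bond orders sum to 2 (valence 2) → 0 H
  atom 16: C with explicit H count 3
Totals → C:11, H:10, Cl:1, N:1, O:3.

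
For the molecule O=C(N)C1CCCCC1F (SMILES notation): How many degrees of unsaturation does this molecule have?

2

Molecular formula: C7H12FNO.
DoU = (2C + 2 + N − H − X) / 2, where X is the halogen count and O/S are ignored.
    = (2·7 + 2 + 1 − 12 − 1) / 2 = 4 / 2 = 2.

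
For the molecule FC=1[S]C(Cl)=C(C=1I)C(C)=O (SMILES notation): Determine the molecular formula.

C6H3ClFIOS

Walk through each heavy atom and fill implicit hydrogens from standard valence (C 4, N 3, O 2, S 2, halogen 1):
  atom 1: F (halogen, monovalent) → 0 H
  atom 2: C, bond orders sum to 4 (valence 4) → 0 H
  atom 3: S with explicit H count 0
  atom 4: C, bond orders sum to 4 (valence 4) → 0 H
  atom 5: Cl (halogen, monovalent) → 0 H
  atom 6: C, bond orders sum to 4 (valence 4) → 0 H
  atom 7: C, bond orders sum to 4 (valence 4) → 0 H
  atom 8: I (halogen, monovalent) → 0 H
  atom 9: C, bond orders sum to 4 (valence 4) → 0 H
  atom 10: C, bond orders sum to 1 (valence 4) → 3 H
  atom 11: O, bond orders sum to 2 (valence 2) → 0 H
Totals → C:6, H:3, Cl:1, F:1, I:1, O:1, S:1.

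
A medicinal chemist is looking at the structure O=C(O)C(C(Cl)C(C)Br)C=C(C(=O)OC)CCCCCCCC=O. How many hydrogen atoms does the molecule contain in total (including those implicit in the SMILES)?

Walk through each heavy atom and fill implicit hydrogens from standard valence (C 4, N 3, O 2, S 2, halogen 1):
  atom 1: O, bond orders sum to 2 (valence 2) → 0 H
  atom 2: C, bond orders sum to 4 (valence 4) → 0 H
  atom 3: O, bond orders sum to 1 (valence 2) → 1 H
  atom 4: C, bond orders sum to 3 (valence 4) → 1 H
  atom 5: C, bond orders sum to 3 (valence 4) → 1 H
  atom 6: Cl (halogen, monovalent) → 0 H
  atom 7: C, bond orders sum to 3 (valence 4) → 1 H
  atom 8: C, bond orders sum to 1 (valence 4) → 3 H
  atom 9: Br (halogen, monovalent) → 0 H
  atom 10: C, bond orders sum to 3 (valence 4) → 1 H
  atom 11: C, bond orders sum to 4 (valence 4) → 0 H
  atom 12: C, bond orders sum to 4 (valence 4) → 0 H
  atom 13: O, bond orders sum to 2 (valence 2) → 0 H
  atom 14: O, bond orders sum to 2 (valence 2) → 0 H
  atom 15: C, bond orders sum to 1 (valence 4) → 3 H
  atom 16: C, bond orders sum to 2 (valence 4) → 2 H
  atom 17: C, bond orders sum to 2 (valence 4) → 2 H
  atom 18: C, bond orders sum to 2 (valence 4) → 2 H
  atom 19: C, bond orders sum to 2 (valence 4) → 2 H
  atom 20: C, bond orders sum to 2 (valence 4) → 2 H
  atom 21: C, bond orders sum to 2 (valence 4) → 2 H
  atom 22: C, bond orders sum to 2 (valence 4) → 2 H
  atom 23: C, bond orders sum to 3 (valence 4) → 1 H
  atom 24: O, bond orders sum to 2 (valence 2) → 0 H
Total hydrogens: 26.

26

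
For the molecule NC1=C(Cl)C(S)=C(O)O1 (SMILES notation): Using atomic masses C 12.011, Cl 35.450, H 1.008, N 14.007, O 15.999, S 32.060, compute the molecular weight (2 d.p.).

165.59 g/mol

First, the molecular formula is C4H4ClNO2S (counting implicit H from valence).
  C: 4 × 12.011 = 48.044
  Cl: 1 × 35.450 = 35.450
  H: 4 × 1.008 = 4.032
  N: 1 × 14.007 = 14.007
  O: 2 × 15.999 = 31.998
  S: 1 × 32.060 = 32.060
Sum: 4×12.011 + 1×35.450 + 4×1.008 + 1×14.007 + 2×15.999 + 1×32.060 = 165.591 → 165.59 g/mol.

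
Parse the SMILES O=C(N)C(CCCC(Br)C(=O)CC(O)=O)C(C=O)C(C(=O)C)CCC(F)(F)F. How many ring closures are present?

0

In SMILES, each pair of matching ring-closure digits denotes one ring-closing bond; the number of such bonds equals the number of independent rings.
Ring-closure bonds here: 0.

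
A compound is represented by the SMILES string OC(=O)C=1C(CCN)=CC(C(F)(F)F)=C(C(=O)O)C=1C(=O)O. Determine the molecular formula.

C12H10F3NO6

Walk through each heavy atom and fill implicit hydrogens from standard valence (C 4, N 3, O 2, S 2, halogen 1):
  atom 1: O, bond orders sum to 1 (valence 2) → 1 H
  atom 2: C, bond orders sum to 4 (valence 4) → 0 H
  atom 3: O, bond orders sum to 2 (valence 2) → 0 H
  atom 4: C, bond orders sum to 4 (valence 4) → 0 H
  atom 5: C, bond orders sum to 4 (valence 4) → 0 H
  atom 6: C, bond orders sum to 2 (valence 4) → 2 H
  atom 7: C, bond orders sum to 2 (valence 4) → 2 H
  atom 8: N, bond orders sum to 1 (valence 3) → 2 H
  atom 9: C, bond orders sum to 3 (valence 4) → 1 H
  atom 10: C, bond orders sum to 4 (valence 4) → 0 H
  atom 11: C, bond orders sum to 4 (valence 4) → 0 H
  atom 12: F (halogen, monovalent) → 0 H
  atom 13: F (halogen, monovalent) → 0 H
  atom 14: F (halogen, monovalent) → 0 H
  atom 15: C, bond orders sum to 4 (valence 4) → 0 H
  atom 16: C, bond orders sum to 4 (valence 4) → 0 H
  atom 17: O, bond orders sum to 2 (valence 2) → 0 H
  atom 18: O, bond orders sum to 1 (valence 2) → 1 H
  atom 19: C, bond orders sum to 4 (valence 4) → 0 H
  atom 20: C, bond orders sum to 4 (valence 4) → 0 H
  atom 21: O, bond orders sum to 2 (valence 2) → 0 H
  atom 22: O, bond orders sum to 1 (valence 2) → 1 H
Totals → C:12, H:10, F:3, N:1, O:6.
In Hill order: C12H10F3NO6.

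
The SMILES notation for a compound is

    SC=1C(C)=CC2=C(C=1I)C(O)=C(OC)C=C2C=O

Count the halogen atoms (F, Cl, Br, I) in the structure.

1

Halogen atoms appear at heavy-atom position 9 (1×I).
Other groups present: 1 aldehyde, 1 ether, 1 hydroxyl, 1 thiol.
Halogen count: 1.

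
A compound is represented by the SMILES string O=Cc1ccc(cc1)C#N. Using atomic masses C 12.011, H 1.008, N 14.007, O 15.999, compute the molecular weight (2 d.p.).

First, the molecular formula is C8H5NO (counting implicit H from valence).
  C: 8 × 12.011 = 96.088
  H: 5 × 1.008 = 5.040
  N: 1 × 14.007 = 14.007
  O: 1 × 15.999 = 15.999
Sum: 8×12.011 + 5×1.008 + 1×14.007 + 1×15.999 = 131.134 → 131.13 g/mol.

131.13 g/mol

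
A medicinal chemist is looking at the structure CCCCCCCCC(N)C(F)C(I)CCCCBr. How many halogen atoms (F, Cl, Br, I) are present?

3

Halogen atoms appear at heavy-atom positions 12, 14, 19 (1×Br, 1×F, 1×I).
Other groups present: 1 primary amine.
Halogen count: 3.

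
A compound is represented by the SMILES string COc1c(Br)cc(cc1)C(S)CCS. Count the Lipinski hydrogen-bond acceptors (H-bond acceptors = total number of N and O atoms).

1

N atoms: 0; O atoms: 1.
Lipinski HBA = 0 + 1 = 1.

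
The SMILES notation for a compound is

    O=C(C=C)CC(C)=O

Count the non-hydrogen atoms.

Every atom symbol written in the SMILES (organic subset) is one heavy atom; implicit H are not written.
Heavy atoms by element → C:6, O:2.
Total: 8.

8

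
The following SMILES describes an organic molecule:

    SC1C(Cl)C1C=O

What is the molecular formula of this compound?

C4H5ClOS

Walk through each heavy atom and fill implicit hydrogens from standard valence (C 4, N 3, O 2, S 2, halogen 1):
  atom 1: S, bond orders sum to 1 (valence 2) → 1 H
  atom 2: C, bond orders sum to 3 (valence 4) → 1 H
  atom 3: C, bond orders sum to 3 (valence 4) → 1 H
  atom 4: Cl (halogen, monovalent) → 0 H
  atom 5: C, bond orders sum to 3 (valence 4) → 1 H
  atom 6: C, bond orders sum to 3 (valence 4) → 1 H
  atom 7: O, bond orders sum to 2 (valence 2) → 0 H
Totals → C:4, H:5, Cl:1, O:1, S:1.
In Hill order: C4H5ClOS.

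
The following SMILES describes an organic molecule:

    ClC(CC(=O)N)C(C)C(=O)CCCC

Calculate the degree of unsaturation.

2

Molecular formula: C10H18ClNO2.
DoU = (2C + 2 + N − H − X) / 2, where X is the halogen count and O/S are ignored.
    = (2·10 + 2 + 1 − 18 − 1) / 2 = 4 / 2 = 2.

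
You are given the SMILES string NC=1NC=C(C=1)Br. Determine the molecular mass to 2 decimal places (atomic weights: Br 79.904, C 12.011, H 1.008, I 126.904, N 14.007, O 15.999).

161.00 g/mol

First, the molecular formula is C4H5BrN2 (counting implicit H from valence).
  Br: 1 × 79.904 = 79.904
  C: 4 × 12.011 = 48.044
  H: 5 × 1.008 = 5.040
  N: 2 × 14.007 = 28.014
Sum: 1×79.904 + 4×12.011 + 5×1.008 + 2×14.007 = 161.002 → 161.00 g/mol.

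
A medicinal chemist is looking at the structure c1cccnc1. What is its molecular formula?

C5H5N

Walk through each heavy atom and fill implicit hydrogens from standard valence (C 4, N 3, O 2, S 2, halogen 1); for lowercase aromatic atoms, an aromatic c carries 1 H when it has two neighbours and 0 H with three, and aromatic n carries 0 H:
  atom 1: aromatic c, 2 neighbours → 1 H
  atom 2: aromatic c, 2 neighbours → 1 H
  atom 3: aromatic c, 2 neighbours → 1 H
  atom 4: aromatic c, 2 neighbours → 1 H
  atom 5: aromatic n, 2 neighbours → 0 H
  atom 6: aromatic c, 2 neighbours → 1 H
Totals → C:5, H:5, N:1.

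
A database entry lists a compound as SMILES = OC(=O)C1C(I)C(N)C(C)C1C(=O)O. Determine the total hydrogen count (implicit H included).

12

Walk through each heavy atom and fill implicit hydrogens from standard valence (C 4, N 3, O 2, S 2, halogen 1):
  atom 1: O, bond orders sum to 1 (valence 2) → 1 H
  atom 2: C, bond orders sum to 4 (valence 4) → 0 H
  atom 3: O, bond orders sum to 2 (valence 2) → 0 H
  atom 4: C, bond orders sum to 3 (valence 4) → 1 H
  atom 5: C, bond orders sum to 3 (valence 4) → 1 H
  atom 6: I (halogen, monovalent) → 0 H
  atom 7: C, bond orders sum to 3 (valence 4) → 1 H
  atom 8: N, bond orders sum to 1 (valence 3) → 2 H
  atom 9: C, bond orders sum to 3 (valence 4) → 1 H
  atom 10: C, bond orders sum to 1 (valence 4) → 3 H
  atom 11: C, bond orders sum to 3 (valence 4) → 1 H
  atom 12: C, bond orders sum to 4 (valence 4) → 0 H
  atom 13: O, bond orders sum to 2 (valence 2) → 0 H
  atom 14: O, bond orders sum to 1 (valence 2) → 1 H
Total hydrogens: 12.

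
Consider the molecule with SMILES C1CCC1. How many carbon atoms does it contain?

Count every carbon token in the SMILES (each C, including those in ring-closure positions and inside branches).
Carbon count: 4.

4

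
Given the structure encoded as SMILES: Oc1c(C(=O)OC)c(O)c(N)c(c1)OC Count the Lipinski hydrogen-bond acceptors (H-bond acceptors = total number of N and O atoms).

6

N atoms: 1; O atoms: 5.
Lipinski HBA = 1 + 5 = 6.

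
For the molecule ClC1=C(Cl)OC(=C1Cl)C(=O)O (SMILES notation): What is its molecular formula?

C5HCl3O3

Walk through each heavy atom and fill implicit hydrogens from standard valence (C 4, N 3, O 2, S 2, halogen 1):
  atom 1: Cl (halogen, monovalent) → 0 H
  atom 2: C, bond orders sum to 4 (valence 4) → 0 H
  atom 3: C, bond orders sum to 4 (valence 4) → 0 H
  atom 4: Cl (halogen, monovalent) → 0 H
  atom 5: O, bond orders sum to 2 (valence 2) → 0 H
  atom 6: C, bond orders sum to 4 (valence 4) → 0 H
  atom 7: C, bond orders sum to 4 (valence 4) → 0 H
  atom 8: Cl (halogen, monovalent) → 0 H
  atom 9: C, bond orders sum to 4 (valence 4) → 0 H
  atom 10: O, bond orders sum to 2 (valence 2) → 0 H
  atom 11: O, bond orders sum to 1 (valence 2) → 1 H
Totals → C:5, H:1, Cl:3, O:3.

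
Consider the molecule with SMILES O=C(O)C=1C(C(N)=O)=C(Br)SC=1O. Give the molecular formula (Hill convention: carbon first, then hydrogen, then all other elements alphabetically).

C6H4BrNO4S

Walk through each heavy atom and fill implicit hydrogens from standard valence (C 4, N 3, O 2, S 2, halogen 1):
  atom 1: O, bond orders sum to 2 (valence 2) → 0 H
  atom 2: C, bond orders sum to 4 (valence 4) → 0 H
  atom 3: O, bond orders sum to 1 (valence 2) → 1 H
  atom 4: C, bond orders sum to 4 (valence 4) → 0 H
  atom 5: C, bond orders sum to 4 (valence 4) → 0 H
  atom 6: C, bond orders sum to 4 (valence 4) → 0 H
  atom 7: N, bond orders sum to 1 (valence 3) → 2 H
  atom 8: O, bond orders sum to 2 (valence 2) → 0 H
  atom 9: C, bond orders sum to 4 (valence 4) → 0 H
  atom 10: Br (halogen, monovalent) → 0 H
  atom 11: S, bond orders sum to 2 (valence 2) → 0 H
  atom 12: C, bond orders sum to 4 (valence 4) → 0 H
  atom 13: O, bond orders sum to 1 (valence 2) → 1 H
Totals → C:6, H:4, Br:1, N:1, O:4, S:1.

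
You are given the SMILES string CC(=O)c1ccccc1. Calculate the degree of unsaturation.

Molecular formula: C8H8O.
DoU = (2C + 2 + N − H − X) / 2, where X is the halogen count and O/S are ignored.
    = (2·8 + 2 + 0 − 8 − 0) / 2 = 10 / 2 = 5.

5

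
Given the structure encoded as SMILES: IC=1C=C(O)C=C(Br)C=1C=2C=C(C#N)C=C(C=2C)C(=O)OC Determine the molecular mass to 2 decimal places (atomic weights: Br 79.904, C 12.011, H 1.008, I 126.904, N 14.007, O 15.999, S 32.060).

First, the molecular formula is C16H11BrINO3 (counting implicit H from valence).
  Br: 1 × 79.904 = 79.904
  C: 16 × 12.011 = 192.176
  H: 11 × 1.008 = 11.088
  I: 1 × 126.904 = 126.904
  N: 1 × 14.007 = 14.007
  O: 3 × 15.999 = 47.997
Sum: 1×79.904 + 16×12.011 + 11×1.008 + 1×126.904 + 1×14.007 + 3×15.999 = 472.076 → 472.08 g/mol.

472.08 g/mol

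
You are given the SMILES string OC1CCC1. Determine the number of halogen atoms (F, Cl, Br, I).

Scan the SMILES for the halogen motif — none present.
Groups that are present: 1 hydroxyl.

0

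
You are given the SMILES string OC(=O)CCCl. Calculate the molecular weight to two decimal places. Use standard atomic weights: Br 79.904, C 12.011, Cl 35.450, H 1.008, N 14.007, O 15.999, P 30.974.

First, the molecular formula is C3H5ClO2 (counting implicit H from valence).
  C: 3 × 12.011 = 36.033
  Cl: 1 × 35.450 = 35.450
  H: 5 × 1.008 = 5.040
  O: 2 × 15.999 = 31.998
Sum: 3×12.011 + 1×35.450 + 5×1.008 + 2×15.999 = 108.521 → 108.52 g/mol.

108.52 g/mol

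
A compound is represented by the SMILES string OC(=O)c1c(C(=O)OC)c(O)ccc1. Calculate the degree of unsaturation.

6

Molecular formula: C9H8O5.
DoU = (2C + 2 + N − H − X) / 2, where X is the halogen count and O/S are ignored.
    = (2·9 + 2 + 0 − 8 − 0) / 2 = 12 / 2 = 6.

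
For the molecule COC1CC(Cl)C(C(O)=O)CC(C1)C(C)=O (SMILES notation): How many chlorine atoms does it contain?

1

Scan the SMILES for Cl atoms (remember two-letter symbols like Cl and Br are single atoms).
Chlorine count: 1.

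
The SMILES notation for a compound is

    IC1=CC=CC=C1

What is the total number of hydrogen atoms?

Walk through each heavy atom and fill implicit hydrogens from standard valence (C 4, N 3, O 2, S 2, halogen 1):
  atom 1: I (halogen, monovalent) → 0 H
  atom 2: C, bond orders sum to 4 (valence 4) → 0 H
  atom 3: C, bond orders sum to 3 (valence 4) → 1 H
  atom 4: C, bond orders sum to 3 (valence 4) → 1 H
  atom 5: C, bond orders sum to 3 (valence 4) → 1 H
  atom 6: C, bond orders sum to 3 (valence 4) → 1 H
  atom 7: C, bond orders sum to 3 (valence 4) → 1 H
Total hydrogens: 5.

5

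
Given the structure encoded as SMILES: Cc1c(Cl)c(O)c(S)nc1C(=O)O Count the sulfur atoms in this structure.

1

Scan the SMILES for S atoms (remember two-letter symbols like Cl and Br are single atoms).
Sulfur count: 1.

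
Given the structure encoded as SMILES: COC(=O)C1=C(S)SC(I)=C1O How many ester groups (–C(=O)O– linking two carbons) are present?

The ester motif appears at heavy-atom position 3 in the SMILES.
Other groups present: 1 hydroxyl, 1 thiol.
Ester count: 1.

1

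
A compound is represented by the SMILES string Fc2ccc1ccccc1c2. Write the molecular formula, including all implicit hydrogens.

Walk through each heavy atom and fill implicit hydrogens from standard valence (C 4, N 3, O 2, S 2, halogen 1); for lowercase aromatic atoms, an aromatic c carries 1 H when it has two neighbours and 0 H with three, and aromatic n carries 0 H:
  atom 1: F (halogen, monovalent) → 0 H
  atom 2: aromatic c, 3 neighbours → 0 H
  atom 3: aromatic c, 2 neighbours → 1 H
  atom 4: aromatic c, 2 neighbours → 1 H
  atom 5: aromatic c, 3 neighbours → 0 H
  atom 6: aromatic c, 2 neighbours → 1 H
  atom 7: aromatic c, 2 neighbours → 1 H
  atom 8: aromatic c, 2 neighbours → 1 H
  atom 9: aromatic c, 2 neighbours → 1 H
  atom 10: aromatic c, 3 neighbours → 0 H
  atom 11: aromatic c, 2 neighbours → 1 H
Totals → C:10, H:7, F:1.
In Hill order: C10H7F.

C10H7F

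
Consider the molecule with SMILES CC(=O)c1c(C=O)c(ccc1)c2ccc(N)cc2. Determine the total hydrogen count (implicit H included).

13

Walk through each heavy atom and fill implicit hydrogens from standard valence (C 4, N 3, O 2, S 2, halogen 1); for lowercase aromatic atoms, an aromatic c carries 1 H when it has two neighbours and 0 H with three, and aromatic n carries 0 H:
  atom 1: C, bond orders sum to 1 (valence 4) → 3 H
  atom 2: C, bond orders sum to 4 (valence 4) → 0 H
  atom 3: O, bond orders sum to 2 (valence 2) → 0 H
  atom 4: aromatic c, 3 neighbours → 0 H
  atom 5: aromatic c, 3 neighbours → 0 H
  atom 6: C, bond orders sum to 3 (valence 4) → 1 H
  atom 7: O, bond orders sum to 2 (valence 2) → 0 H
  atom 8: aromatic c, 3 neighbours → 0 H
  atom 9: aromatic c, 2 neighbours → 1 H
  atom 10: aromatic c, 2 neighbours → 1 H
  atom 11: aromatic c, 2 neighbours → 1 H
  atom 12: aromatic c, 3 neighbours → 0 H
  atom 13: aromatic c, 2 neighbours → 1 H
  atom 14: aromatic c, 2 neighbours → 1 H
  atom 15: aromatic c, 3 neighbours → 0 H
  atom 16: N, bond orders sum to 1 (valence 3) → 2 H
  atom 17: aromatic c, 2 neighbours → 1 H
  atom 18: aromatic c, 2 neighbours → 1 H
Total hydrogens: 13.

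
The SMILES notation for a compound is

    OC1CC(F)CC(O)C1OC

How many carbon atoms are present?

Count every carbon token in the SMILES (each C, including those in ring-closure positions and inside branches).
Carbon count: 7.

7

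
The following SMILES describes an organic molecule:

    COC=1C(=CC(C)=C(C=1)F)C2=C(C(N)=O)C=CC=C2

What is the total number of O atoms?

Scan the SMILES for O atoms (remember two-letter symbols like Cl and Br are single atoms).
Oxygen count: 2.

2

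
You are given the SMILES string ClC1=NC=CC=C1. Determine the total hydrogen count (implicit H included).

Walk through each heavy atom and fill implicit hydrogens from standard valence (C 4, N 3, O 2, S 2, halogen 1):
  atom 1: Cl (halogen, monovalent) → 0 H
  atom 2: C, bond orders sum to 4 (valence 4) → 0 H
  atom 3: N, bond orders sum to 3 (valence 3) → 0 H
  atom 4: C, bond orders sum to 3 (valence 4) → 1 H
  atom 5: C, bond orders sum to 3 (valence 4) → 1 H
  atom 6: C, bond orders sum to 3 (valence 4) → 1 H
  atom 7: C, bond orders sum to 3 (valence 4) → 1 H
Total hydrogens: 4.

4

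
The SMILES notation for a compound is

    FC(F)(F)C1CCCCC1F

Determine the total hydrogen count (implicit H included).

10

Walk through each heavy atom and fill implicit hydrogens from standard valence (C 4, N 3, O 2, S 2, halogen 1):
  atom 1: F (halogen, monovalent) → 0 H
  atom 2: C, bond orders sum to 4 (valence 4) → 0 H
  atom 3: F (halogen, monovalent) → 0 H
  atom 4: F (halogen, monovalent) → 0 H
  atom 5: C, bond orders sum to 3 (valence 4) → 1 H
  atom 6: C, bond orders sum to 2 (valence 4) → 2 H
  atom 7: C, bond orders sum to 2 (valence 4) → 2 H
  atom 8: C, bond orders sum to 2 (valence 4) → 2 H
  atom 9: C, bond orders sum to 2 (valence 4) → 2 H
  atom 10: C, bond orders sum to 3 (valence 4) → 1 H
  atom 11: F (halogen, monovalent) → 0 H
Total hydrogens: 10.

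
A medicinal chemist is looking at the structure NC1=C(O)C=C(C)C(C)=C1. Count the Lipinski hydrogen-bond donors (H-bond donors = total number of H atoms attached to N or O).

Donors: find every N or O and count the H atoms it carries.
  atom 1 (N): bond orders sum to 1 → 2 H
  atom 4 (O): bond orders sum to 1 → 1 H
Lipinski HBD = 3.

3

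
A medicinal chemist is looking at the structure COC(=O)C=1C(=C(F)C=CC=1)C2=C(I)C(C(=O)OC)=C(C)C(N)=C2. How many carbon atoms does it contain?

17

Count every carbon token in the SMILES (each C, including those in ring-closure positions and inside branches).
Carbon count: 17.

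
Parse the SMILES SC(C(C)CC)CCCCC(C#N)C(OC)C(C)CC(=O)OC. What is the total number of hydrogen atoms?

33

Walk through each heavy atom and fill implicit hydrogens from standard valence (C 4, N 3, O 2, S 2, halogen 1):
  atom 1: S, bond orders sum to 1 (valence 2) → 1 H
  atom 2: C, bond orders sum to 3 (valence 4) → 1 H
  atom 3: C, bond orders sum to 3 (valence 4) → 1 H
  atom 4: C, bond orders sum to 1 (valence 4) → 3 H
  atom 5: C, bond orders sum to 2 (valence 4) → 2 H
  atom 6: C, bond orders sum to 1 (valence 4) → 3 H
  atom 7: C, bond orders sum to 2 (valence 4) → 2 H
  atom 8: C, bond orders sum to 2 (valence 4) → 2 H
  atom 9: C, bond orders sum to 2 (valence 4) → 2 H
  atom 10: C, bond orders sum to 2 (valence 4) → 2 H
  atom 11: C, bond orders sum to 3 (valence 4) → 1 H
  atom 12: C, bond orders sum to 4 (valence 4) → 0 H
  atom 13: N, bond orders sum to 3 (valence 3) → 0 H
  atom 14: C, bond orders sum to 3 (valence 4) → 1 H
  atom 15: O, bond orders sum to 2 (valence 2) → 0 H
  atom 16: C, bond orders sum to 1 (valence 4) → 3 H
  atom 17: C, bond orders sum to 3 (valence 4) → 1 H
  atom 18: C, bond orders sum to 1 (valence 4) → 3 H
  atom 19: C, bond orders sum to 2 (valence 4) → 2 H
  atom 20: C, bond orders sum to 4 (valence 4) → 0 H
  atom 21: O, bond orders sum to 2 (valence 2) → 0 H
  atom 22: O, bond orders sum to 2 (valence 2) → 0 H
  atom 23: C, bond orders sum to 1 (valence 4) → 3 H
Total hydrogens: 33.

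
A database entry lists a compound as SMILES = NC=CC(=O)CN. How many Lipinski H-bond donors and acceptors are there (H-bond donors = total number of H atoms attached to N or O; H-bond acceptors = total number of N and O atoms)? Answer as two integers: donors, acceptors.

Donors: find every N or O and count the H atoms it carries.
  atom 1 (N): bond orders sum to 1 → 2 H
  atom 5 (O): bond orders sum to 2 → 0 H
  atom 7 (N): bond orders sum to 1 → 2 H
Lipinski HBD = 4.
Acceptors: N atoms = 2, O atoms = 1 → HBA = 3.

4, 3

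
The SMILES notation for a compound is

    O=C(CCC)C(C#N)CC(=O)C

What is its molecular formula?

Walk through each heavy atom and fill implicit hydrogens from standard valence (C 4, N 3, O 2, S 2, halogen 1):
  atom 1: O, bond orders sum to 2 (valence 2) → 0 H
  atom 2: C, bond orders sum to 4 (valence 4) → 0 H
  atom 3: C, bond orders sum to 2 (valence 4) → 2 H
  atom 4: C, bond orders sum to 2 (valence 4) → 2 H
  atom 5: C, bond orders sum to 1 (valence 4) → 3 H
  atom 6: C, bond orders sum to 3 (valence 4) → 1 H
  atom 7: C, bond orders sum to 4 (valence 4) → 0 H
  atom 8: N, bond orders sum to 3 (valence 3) → 0 H
  atom 9: C, bond orders sum to 2 (valence 4) → 2 H
  atom 10: C, bond orders sum to 4 (valence 4) → 0 H
  atom 11: O, bond orders sum to 2 (valence 2) → 0 H
  atom 12: C, bond orders sum to 1 (valence 4) → 3 H
Totals → C:9, H:13, N:1, O:2.
In Hill order: C9H13NO2.

C9H13NO2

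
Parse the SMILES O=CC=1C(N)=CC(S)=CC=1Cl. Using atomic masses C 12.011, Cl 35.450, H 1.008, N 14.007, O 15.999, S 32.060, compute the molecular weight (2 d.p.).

First, the molecular formula is C7H6ClNOS (counting implicit H from valence).
  C: 7 × 12.011 = 84.077
  Cl: 1 × 35.450 = 35.450
  H: 6 × 1.008 = 6.048
  N: 1 × 14.007 = 14.007
  O: 1 × 15.999 = 15.999
  S: 1 × 32.060 = 32.060
Sum: 7×12.011 + 1×35.450 + 6×1.008 + 1×14.007 + 1×15.999 + 1×32.060 = 187.641 → 187.64 g/mol.

187.64 g/mol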